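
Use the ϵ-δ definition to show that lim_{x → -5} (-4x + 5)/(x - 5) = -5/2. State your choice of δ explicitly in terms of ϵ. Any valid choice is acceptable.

Let ϵ > 0. We want δ > 0 with 0 < |x + 5| < δ ⇒ |(-4x + 5)/(x - 5) + 5/2| < ϵ.
Combining over a common denominator, (-4x + 5)/(x - 5) + 5/2 = [(-4x + 5)·(-10) − 25·(x - 5)] / [(-10)·(x - 5)] = 15(x + 5) / ((-10)(x - 5)).
So |(-4x + 5)/(x - 5) + 5/2| = 15|x + 5| / (10·|x − 5|).
Restrict δ ≤ 5. Then |x + 5| < 5 gives |x − 5| = |(x + 5) + (-10)| ≥ 10 − 5 = 5.
Hence |(-4x + 5)/(x - 5) + 5/2| < 15|x + 5|/(10·5) = (3/10)|x + 5|, which is < ϵ once |x + 5| < (10/3)ϵ.
Take δ = min(5, (10/3)ϵ). Then 0 < |x + 5| < δ forces both bounds, so |(-4x + 5)/(x - 5) + 5/2| < ϵ.

δ = min(5, (10/3)ϵ)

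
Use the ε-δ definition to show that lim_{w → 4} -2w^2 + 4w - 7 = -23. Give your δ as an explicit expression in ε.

Let ε > 0 be given. We want δ > 0 such that 0 < |w − 4| < δ implies |(-2w^2 + 4w - 7) + 23| < ε.
(-2w^2 + 4w - 7) + 23 = -2w^2 + 4w + 16 = (w − 4)(-2w - 4).
So |(-2w^2 + 4w - 7) + 23| = |w − 4|·|-2w - 4|.
Require δ ≤ 2. Then |w − 4| < 2 gives |w| < 6, and by the triangle inequality |-2w - 4| ≤ 2·6 + 4 = 16.
Hence |(-2w^2 + 4w - 7) + 23| ≤ 16|w − 4| < ε provided |w − 4| < ε/16.
Choosing δ = min(2, ε/16) ensures both conditions, hence |(-2w^2 + 4w - 7) + 23| < ε.

δ = min(2, ε/16)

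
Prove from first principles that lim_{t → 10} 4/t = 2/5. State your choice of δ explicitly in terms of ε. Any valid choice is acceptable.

Fix ε > 0. We seek δ > 0 such that 0 < |t − 10| < δ implies |4/t − (2/5)| < ε.
|4/t − (2/5)| = 4·|10 − t|/(10·|t|) = 4|t − 10|/(10|t|).
Require δ ≤ 5 so that |t| > 10 − 5 = 5, hence 10|t| > 50.
Then |4/t − (2/5)| < 4|t − 10|/50, which is < ε when |t − 10| < (25/2)ε.
Take δ = min(5, (25/2)ε). Then 0 < |t − 10| < δ gives both |t − 10| < 5 and |t − 10| < (25/2)ε, so |4/t − (2/5)| < ε.

δ = min(5, (25/2)ε)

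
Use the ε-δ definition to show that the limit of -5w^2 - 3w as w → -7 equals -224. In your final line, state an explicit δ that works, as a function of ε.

δ = min(1, ε/72)

Suppose ε > 0. We want δ > 0 such that 0 < |w + 7| < δ implies |(-5w^2 - 3w) + 224| < ε.
(-5w^2 - 3w) + 224 = -5w^2 - 3w + 224 = (w + 7)(-5w + 32).
So |(-5w^2 - 3w) + 224| = |w + 7|·|-5w + 32|.
Assume first that |w + 7| < 1, so |w| < 8. Then |-5w + 32| ≤ 5·8 + 32 = 72.
Hence |(-5w^2 - 3w) + 224| ≤ 72|w + 7| < ε provided |w + 7| < ε/72.
Choosing δ = min(1, ε/72) ensures both conditions, hence |(-5w^2 - 3w) + 224| < ε.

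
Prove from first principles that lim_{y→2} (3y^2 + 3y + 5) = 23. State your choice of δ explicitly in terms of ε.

δ = min(2, ε/21)

Let ε > 0. We want δ > 0 such that 0 < |y − 2| < δ implies |(3y^2 + 3y + 5) − 23| < ε.
(3y^2 + 3y + 5) − 23 = 3y^2 + 3y - 18 = (y − 2)(3y + 9).
So |(3y^2 + 3y + 5) − 23| = |y − 2|·|3y + 9|.
Require δ ≤ 2. Then |y − 2| < 2 gives |y| < 4, and by the triangle inequality |3y + 9| ≤ 3·4 + 9 = 21.
Hence |(3y^2 + 3y + 5) − 23| ≤ 21|y − 2| < ε provided |y − 2| < ε/21.
Take δ = min(2, ε/21). Then 0 < |y − 2| < δ gives both |y − 2| < 2 and |y − 2| < ε/21, so |(3y^2 + 3y + 5) − 23| < ε.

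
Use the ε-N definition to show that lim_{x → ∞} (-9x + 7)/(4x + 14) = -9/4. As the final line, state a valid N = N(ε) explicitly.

Suppose ε > 0. We seek N > 0 such that x > N implies |(-9x + 7)/(4x + 14) + 9/4| < ε.
(-9x + 7)/(4x + 14) + 9/4 = (4(-9x + 7) − (-9)(4x + 14)) / (4(4x + 14)) = 154/(4(4x + 14)).
For x > 0 we have 4x + 14 > 4x, so |(-9x + 7)/(4x + 14) + 9/4| = 154/(4(4x + 14)) < 154/(4·4x) = (77/8)/x.
Thus |(-9x + 7)/(4x + 14) + 9/4| < ε whenever x > (77/8)/ε.
Take N = (77/8)/ε. If x > N then |(-9x + 7)/(4x + 14) + 9/4| < (77/8)/x < ε.

N = (77/8)/ε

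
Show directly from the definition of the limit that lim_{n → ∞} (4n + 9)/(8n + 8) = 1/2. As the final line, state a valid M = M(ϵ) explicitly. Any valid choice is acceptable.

M = (5/8)/ϵ

Suppose ϵ > 0. For n ≥ 1, |(4n + 9)/(8n + 8) − (1/2)| = |40|/(8(8n + 8)) = 40/(8(8n + 8)).
Since 8n + 8 ≥ 8n for n ≥ 1, this is ≤ 40/(8·8n) = (5/8)/n.
So |(4n + 9)/(8n + 8) − (1/2)| < ϵ whenever n > (5/8)/ϵ.
Take M = (5/8)/ϵ. If n > M then |(4n + 9)/(8n + 8) − (1/2)| ≤ (5/8)/n < ϵ.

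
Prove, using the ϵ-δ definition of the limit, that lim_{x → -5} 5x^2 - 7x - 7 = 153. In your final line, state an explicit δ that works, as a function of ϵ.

Suppose ϵ > 0. We want δ > 0 such that 0 < |x + 5| < δ implies |(5x^2 - 7x - 7) − 153| < ϵ.
(5x^2 - 7x - 7) − 153 = 5x^2 - 7x - 160 = (x + 5)(5x - 32).
So |(5x^2 - 7x - 7) − 153| = |x + 5|·|5x - 32|.
Assume first that |x + 5| < 1, so |x| < 6. Then |5x - 32| ≤ 5·6 + 32 = 62.
Hence |(5x^2 - 7x - 7) − 153| ≤ 62|x + 5| < ϵ provided |x + 5| < ϵ/62.
Choosing δ = min(1, ϵ/62) ensures both conditions, hence |(5x^2 - 7x - 7) − 153| < ϵ.

δ = min(1, ϵ/62)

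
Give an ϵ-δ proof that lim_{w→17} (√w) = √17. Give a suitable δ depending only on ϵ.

δ = min(17, √17·ϵ)

Let ϵ > 0. We want δ > 0 such that 0 < |w − 17| < δ implies |√w − √17| < ϵ.
Multiplying by the conjugate, |√w − √17| = |w − 17|/(√w + √17).
Restrict δ ≤ 17 so that |w − 17| < 17 forces w > 0, and then √w + √17 > √17.
Hence |√w − √17| < |w − 17|/√17, which is < ϵ once |w − 17| < √17·ϵ.
Take δ = min(17, √17·ϵ). If 0 < |w − 17| < δ then w > 0 and |√w − √17| < |w − 17|/√17 < ϵ.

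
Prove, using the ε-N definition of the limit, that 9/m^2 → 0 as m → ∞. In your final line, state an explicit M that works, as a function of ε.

Fix ε > 0. For m ≥ 1, |9/m^2 − 0| = 9/m^2.
9/m^2 < ε ⇔ m^2 > 9/ε ⇔ m > (9/ε)^{1/2}.
Take M = (9/ε)^{1/2}. Then m > M implies 9/m^2 < ε.

M = (9/ε)^{1/2}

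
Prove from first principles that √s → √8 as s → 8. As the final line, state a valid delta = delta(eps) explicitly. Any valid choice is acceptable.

Suppose eps > 0. We want delta > 0 such that 0 < |s − 8| < delta implies |√s − √8| < eps.
Multiplying by the conjugate, |√s − √8| = |s − 8|/(√s + √8).
Restrict delta ≤ 8 so that |s − 8| < 8 forces s > 0, and then √s + √8 > √8.
Hence |√s − √8| < |s − 8|/√8, which is < eps once |s − 8| < √8·eps.
Take delta = min(8, √8·eps). If 0 < |s − 8| < delta then s > 0 and |√s − √8| < |s − 8|/√8 < eps.

delta = min(8, √8·eps)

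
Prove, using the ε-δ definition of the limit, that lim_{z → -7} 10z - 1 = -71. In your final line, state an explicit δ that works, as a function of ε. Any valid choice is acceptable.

δ = ε/10

Suppose ε > 0. We need δ > 0 so that 0 < |z + 7| < δ implies |(10z - 1) + 71| < ε.
|(10z - 1) + 71| = |10z + 70| = 10|z + 7|.
Thus it suffices that |z + 7| < ε/10.
Take δ = ε/10. If 0 < |z + 7| < δ then |(10z - 1) + 71| = 10|z + 7| < 10·(ε/10) = ε.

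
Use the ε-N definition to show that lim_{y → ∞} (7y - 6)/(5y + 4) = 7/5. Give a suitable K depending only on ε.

Fix ε > 0. We seek K > 0 such that y > K implies |(7y - 6)/(5y + 4) − (7/5)| < ε.
(7y - 6)/(5y + 4) − (7/5) = (5(7y - 6) − 7(5y + 4)) / (5(5y + 4)) = -58/(5(5y + 4)).
For y > 0 we have 5y + 4 > 5y, so |(7y - 6)/(5y + 4) − (7/5)| = 58/(5(5y + 4)) < 58/(5·5y) = (58/25)/y.
Thus |(7y - 6)/(5y + 4) − (7/5)| < ε whenever y > (58/25)/ε.
Take K = (58/25)/ε. If y > K then |(7y - 6)/(5y + 4) − (7/5)| < (58/25)/y < ε.

K = (58/25)/ε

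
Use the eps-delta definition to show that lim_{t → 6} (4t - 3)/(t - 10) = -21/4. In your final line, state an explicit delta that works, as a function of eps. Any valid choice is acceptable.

Let eps > 0 be given. We want delta > 0 with 0 < |t − 6| < delta ⇒ |(4t - 3)/(t - 10) + 21/4| < eps.
Combining over a common denominator, (4t - 3)/(t - 10) + 21/4 = [(4t - 3)·(-4) − 21·(t - 10)] / [(-4)·(t - 10)] = -37(t − 6) / ((-4)(t - 10)).
So |(4t - 3)/(t - 10) + 21/4| = 37|t − 6| / (4·|t − 10|).
Restrict delta ≤ 2. Then |t − 6| < 2 gives |t − 10| = |(t − 6) + (-4)| ≥ 4 − 2 = 2.
Hence |(4t - 3)/(t - 10) + 21/4| < 37|t − 6|/(4·2) = (37/8)|t − 6|, which is < eps once |t − 6| < (8/37)eps.
Take delta = min(2, (8/37)eps). Then 0 < |t − 6| < delta forces both bounds, so |(4t - 3)/(t - 10) + 21/4| < eps.

delta = min(2, (8/37)eps)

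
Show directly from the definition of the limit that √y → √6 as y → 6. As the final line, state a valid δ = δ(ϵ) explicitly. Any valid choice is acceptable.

Let ϵ > 0. We want δ > 0 such that 0 < |y − 6| < δ implies |√y − √6| < ϵ.
Rationalise: √y − √6 = (y − 6)/(√y + √6), so |√y − √6| = |y − 6|/(√y + √6).
Restrict δ ≤ 6 so that |y − 6| < 6 forces y > 0, and then √y + √6 > √6.
Hence |√y − √6| < |y − 6|/√6, which is < ϵ once |y − 6| < √6·ϵ.
Take δ = min(6, √6·ϵ). If 0 < |y − 6| < δ then y > 0 and |√y − √6| < |y − 6|/√6 < ϵ.

δ = min(6, √6·ϵ)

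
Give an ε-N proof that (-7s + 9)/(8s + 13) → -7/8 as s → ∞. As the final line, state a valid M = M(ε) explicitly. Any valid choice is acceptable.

Let ε > 0. We seek M > 0 such that s > M implies |(-7s + 9)/(8s + 13) + 7/8| < ε.
(-7s + 9)/(8s + 13) + 7/8 = (8(-7s + 9) − (-7)(8s + 13)) / (8(8s + 13)) = 163/(8(8s + 13)).
For s > 0 we have 8s + 13 > 8s, so |(-7s + 9)/(8s + 13) + 7/8| = 163/(8(8s + 13)) < 163/(8·8s) = (163/64)/s.
Thus |(-7s + 9)/(8s + 13) + 7/8| < ε whenever s > (163/64)/ε.
Take M = (163/64)/ε. If s > M then |(-7s + 9)/(8s + 13) + 7/8| < (163/64)/s < ε.

M = (163/64)/ε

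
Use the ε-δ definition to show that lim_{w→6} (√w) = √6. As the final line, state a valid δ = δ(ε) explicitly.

δ = min(6, √6·ε)

Let ε > 0. We want δ > 0 such that 0 < |w − 6| < δ implies |√w − √6| < ε.
Multiplying by the conjugate, |√w − √6| = |w − 6|/(√w + √6).
Restrict δ ≤ 6 so that |w − 6| < 6 forces w > 0, and then √w + √6 > √6.
Hence |√w − √6| < |w − 6|/√6, which is < ε once |w − 6| < √6·ε.
Take δ = min(6, √6·ε). If 0 < |w − 6| < δ then w > 0 and |√w − √6| < |w − 6|/√6 < ε.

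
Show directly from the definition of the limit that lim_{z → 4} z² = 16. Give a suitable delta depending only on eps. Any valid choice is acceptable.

delta = min(1, eps/9)

Let eps > 0. We seek delta > 0 with 0 < |z − 4| < delta ⇒ |z² − 16| < eps.
Factor: z² − 16 = (z − 4)(z + 4), so |z² − 16| = |z − 4|·|z + 4|.
Impose delta ≤ 1 so that |z| < 5; then |z + 4| ≤ 9.
Hence |z² − 16| ≤ 9|z − 4|, which is < eps once |z − 4| < eps/9.
Take delta = min(1, eps/9). If 0 < |z − 4| < delta then both bounds hold and |z² − 16| ≤ 9|z − 4| < 9·(eps/9) = eps.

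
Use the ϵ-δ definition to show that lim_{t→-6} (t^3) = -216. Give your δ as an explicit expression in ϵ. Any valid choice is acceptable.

Fix ϵ > 0. We seek δ > 0 with 0 < |t + 6| < δ ⇒ |t^3 + 216| < ϵ.
Factor: t^3 + 216 = (t + 6)(t^2 - 6t + 36), so |t^3 + 216| = |t + 6|·|t^2 - 6t + 36|.
Impose δ ≤ 2 so that |t| < 8; then |t^2 - 6t + 36| ≤ 148.
Hence |t^3 + 216| ≤ 148|t + 6|, which is < ϵ once |t + 6| < ϵ/148.
Take δ = min(2, ϵ/148). If 0 < |t + 6| < δ then both bounds hold and |t^3 + 216| ≤ 148|t + 6| < 148·(ϵ/148) = ϵ.

δ = min(2, ϵ/148)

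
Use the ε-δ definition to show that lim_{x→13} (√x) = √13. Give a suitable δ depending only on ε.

Suppose ε > 0. We want δ > 0 such that 0 < |x − 13| < δ implies |√x − √13| < ε.
Rationalise: √x − √13 = (x − 13)/(√x + √13), so |√x − √13| = |x − 13|/(√x + √13).
Restrict δ ≤ 13 so that |x − 13| < 13 forces x > 0, and then √x + √13 > √13.
Hence |√x − √13| < |x − 13|/√13, which is < ε once |x − 13| < √13·ε.
Take δ = min(13, √13·ε). If 0 < |x − 13| < δ then x > 0 and |√x − √13| < |x − 13|/√13 < ε.

δ = min(13, √13·ε)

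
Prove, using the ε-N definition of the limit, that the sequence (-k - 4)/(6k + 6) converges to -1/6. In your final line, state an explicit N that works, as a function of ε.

N = (1/2)/ε

Suppose ε > 0. For k ≥ 1, |(-k - 4)/(6k + 6) + 1/6| = |-18|/(6(6k + 6)) = 18/(6(6k + 6)).
Since 6k + 6 ≥ 6k for k ≥ 1, this is ≤ 18/(6·6k) = (1/2)/k.
So |(-k - 4)/(6k + 6) + 1/6| < ε whenever k > (1/2)/ε.
Take N = (1/2)/ε. If k > N then |(-k - 4)/(6k + 6) + 1/6| ≤ (1/2)/k < ε.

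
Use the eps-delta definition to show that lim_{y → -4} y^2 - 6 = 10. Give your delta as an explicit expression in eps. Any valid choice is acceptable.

Let eps > 0 be given. We want delta > 0 such that 0 < |y + 4| < delta implies |(y^2 - 6) − 10| < eps.
(y^2 - 6) − 10 = y^2 - 16 = (y + 4)(y - 4).
So |(y^2 - 6) − 10| = |y + 4|·|y - 4|.
Require delta ≤ 2. Then |y + 4| < 2 gives |y| < 6, and by the triangle inequality |y - 4| ≤ 6 + 4 = 10.
Hence |(y^2 - 6) − 10| ≤ 10|y + 4| < eps provided |y + 4| < eps/10.
Take delta = min(2, eps/10). Then 0 < |y + 4| < delta gives both |y + 4| < 2 and |y + 4| < eps/10, so |(y^2 - 6) − 10| < eps.

delta = min(2, eps/10)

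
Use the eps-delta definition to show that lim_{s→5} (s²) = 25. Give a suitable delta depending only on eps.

delta = min(1, eps/11)

Fix eps > 0. We seek delta > 0 with 0 < |s − 5| < delta ⇒ |s² − 25| < eps.
Factor: s² − 25 = (s − 5)(s + 5), so |s² − 25| = |s − 5|·|s + 5|.
Restrict delta ≤ 1. Then |s − 5| < 1 gives |s| < 6, so by the triangle inequality |s + 5| ≤ 6 + 5 = 11.
Hence |s² − 25| ≤ 11|s − 5|, which is < eps once |s − 5| < eps/11.
Take delta = min(1, eps/11). If 0 < |s − 5| < delta then both bounds hold and |s² − 25| ≤ 11|s − 5| < 11·(eps/11) = eps.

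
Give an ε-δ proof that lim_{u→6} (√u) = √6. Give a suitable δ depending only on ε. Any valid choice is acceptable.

Suppose ε > 0. We want δ > 0 such that 0 < |u − 6| < δ implies |√u − √6| < ε.
Rationalise: √u − √6 = (u − 6)/(√u + √6), so |√u − √6| = |u − 6|/(√u + √6).
Restrict δ ≤ 6 so that |u − 6| < 6 forces u > 0, and then √u + √6 > √6.
Hence |√u − √6| < |u − 6|/√6, which is < ε once |u − 6| < √6·ε.
Take δ = min(6, √6·ε). If 0 < |u − 6| < δ then u > 0 and |√u − √6| < |u − 6|/√6 < ε.

δ = min(6, √6·ε)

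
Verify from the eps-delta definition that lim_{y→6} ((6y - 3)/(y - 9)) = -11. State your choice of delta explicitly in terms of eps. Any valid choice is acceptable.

Let eps > 0. We want delta > 0 with 0 < |y − 6| < delta ⇒ |(6y - 3)/(y - 9) + 11| < eps.
Combining over a common denominator, (6y - 3)/(y - 9) + 11 = [(6y - 3)·(-3) − 33·(y - 9)] / [(-3)·(y - 9)] = -51(y − 6) / ((-3)(y - 9)).
So |(6y - 3)/(y - 9) + 11| = 51|y − 6| / (3·|y − 9|).
Restrict delta ≤ 3/2. Then |y − 6| < 3/2 gives |y − 9| = |(y − 6) + (-3)| ≥ 3 − 3/2 = 3/2.
Hence |(6y - 3)/(y - 9) + 11| < 51|y − 6|/(3·(3/2)) = (34/3)|y − 6|, which is < eps once |y − 6| < (3/34)eps.
Take delta = min(3/2, (3/34)eps). Then 0 < |y − 6| < delta forces both bounds, so |(6y - 3)/(y - 9) + 11| < eps.

delta = min(3/2, (3/34)eps)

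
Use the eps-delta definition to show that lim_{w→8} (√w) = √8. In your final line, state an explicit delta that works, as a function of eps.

Let eps > 0 be given. We want delta > 0 such that 0 < |w − 8| < delta implies |√w − √8| < eps.
Multiplying by the conjugate, |√w − √8| = |w − 8|/(√w + √8).
Restrict delta ≤ 8 so that |w − 8| < 8 forces w > 0, and then √w + √8 > √8.
Hence |√w − √8| < |w − 8|/√8, which is < eps once |w − 8| < √8·eps.
Take delta = min(8, √8·eps). If 0 < |w − 8| < delta then w > 0 and |√w − √8| < |w − 8|/√8 < eps.

delta = min(8, √8·eps)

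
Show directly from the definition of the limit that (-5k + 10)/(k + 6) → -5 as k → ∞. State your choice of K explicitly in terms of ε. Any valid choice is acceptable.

K = 40/ε

Let ε > 0. For k ≥ 1, |(-5k + 10)/(k + 6) + 5| = |40|/((k + 6)) = 40/((k + 6)).
Since k + 6 ≥ k for k ≥ 1, this is ≤ 40/(k) = 40/k.
So |(-5k + 10)/(k + 6) + 5| < ε whenever k > 40/ε.
Take K = 40/ε. If k > K then |(-5k + 10)/(k + 6) + 5| ≤ 40/k < ε.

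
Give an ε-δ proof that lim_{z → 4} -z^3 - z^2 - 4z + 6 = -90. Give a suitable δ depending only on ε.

Let ε > 0. We want δ > 0 such that 0 < |z − 4| < δ implies |(-z^3 - z^2 - 4z + 6) + 90| < ε.
(-z^3 - z^2 - 4z + 6) + 90 = -z^3 - z^2 - 4z + 96 = (z − 4)(-z^2 - 5z - 24).
So |(-z^3 - z^2 - 4z + 6) + 90| = |z − 4|·|-z^2 - 5z - 24|.
Assume first that |z − 4| < 2, so |z| < 6. Then |-z^2 - 5z - 24| ≤ 6^2 + 5·6 + 24 = 90.
Hence |(-z^3 - z^2 - 4z + 6) + 90| ≤ 90|z − 4| < ε provided |z − 4| < ε/90.
Take δ = min(2, ε/90). Then 0 < |z − 4| < δ gives both |z − 4| < 2 and |z − 4| < ε/90, so |(-z^3 - z^2 - 4z + 6) + 90| < ε.

δ = min(2, ε/90)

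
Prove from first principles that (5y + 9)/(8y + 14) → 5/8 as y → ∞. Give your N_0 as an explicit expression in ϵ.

N_0 = (1/32)/ϵ

Let ϵ > 0. We seek N_0 > 0 such that y > N_0 implies |(5y + 9)/(8y + 14) − (5/8)| < ϵ.
(5y + 9)/(8y + 14) − (5/8) = (8(5y + 9) − 5(8y + 14)) / (8(8y + 14)) = 2/(8(8y + 14)).
For y > 0 we have 8y + 14 > 8y, so |(5y + 9)/(8y + 14) − (5/8)| = 2/(8(8y + 14)) < 2/(8·8y) = (1/32)/y.
Thus |(5y + 9)/(8y + 14) − (5/8)| < ϵ whenever y > (1/32)/ϵ.
Take N_0 = (1/32)/ϵ. If y > N_0 then |(5y + 9)/(8y + 14) − (5/8)| < (1/32)/y < ϵ.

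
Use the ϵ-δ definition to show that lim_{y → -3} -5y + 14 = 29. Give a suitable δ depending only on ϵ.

δ = ϵ/5

Suppose ϵ > 0. We need δ > 0 so that 0 < |y + 3| < δ implies |(-5y + 14) − 29| < ϵ.
|(-5y + 14) − 29| = |-5y - 15| = 5|y + 3|.
Thus it suffices that |y + 3| < ϵ/5.
Choosing δ = ϵ/5 gives |(-5y + 14) − 29| = 5|y + 3| < ϵ whenever |y + 3| < δ.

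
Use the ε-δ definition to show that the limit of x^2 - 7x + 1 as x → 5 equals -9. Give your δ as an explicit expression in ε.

δ = min(1, ε/8)

Fix ε > 0. We want δ > 0 such that 0 < |x − 5| < δ implies |(x^2 - 7x + 1) + 9| < ε.
(x^2 - 7x + 1) + 9 = x^2 - 7x + 10 = (x − 5)(x - 2).
So |(x^2 - 7x + 1) + 9| = |x − 5|·|x - 2|.
Require δ ≤ 1. Then |x − 5| < 1 gives |x| < 6, and by the triangle inequality |x - 2| ≤ 6 + 2 = 8.
Hence |(x^2 - 7x + 1) + 9| ≤ 8|x − 5| < ε provided |x − 5| < ε/8.
Choosing δ = min(1, ε/8) ensures both conditions, hence |(x^2 - 7x + 1) + 9| < ε.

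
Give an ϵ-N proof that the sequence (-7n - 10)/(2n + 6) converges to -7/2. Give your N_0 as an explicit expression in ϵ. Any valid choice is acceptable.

Let ϵ > 0. For n ≥ 1, |(-7n - 10)/(2n + 6) + 7/2| = |22|/(2(2n + 6)) = 22/(2(2n + 6)).
Since 2n + 6 ≥ 2n for n ≥ 1, this is ≤ 22/(2·2n) = (11/2)/n.
So |(-7n - 10)/(2n + 6) + 7/2| < ϵ whenever n > (11/2)/ϵ.
Take N_0 = (11/2)/ϵ. If n > N_0 then |(-7n - 10)/(2n + 6) + 7/2| ≤ (11/2)/n < ϵ.

N_0 = (11/2)/ϵ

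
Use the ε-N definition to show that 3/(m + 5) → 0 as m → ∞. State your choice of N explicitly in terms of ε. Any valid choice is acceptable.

Let ε > 0. For m ≥ 1, |3/(m + 5) − 0| = 3/(m + 5) ≤ 3/m.
We need 3/m < ε, i.e. m > 3/ε.
Take N = 3/ε. If m > N then |3/(m + 5)| ≤ 3/m < ε.

N = 3/ε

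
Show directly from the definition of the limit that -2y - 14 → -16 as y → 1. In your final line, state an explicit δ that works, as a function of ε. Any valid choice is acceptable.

δ = ε/2

Let ε > 0. We need δ > 0 so that 0 < |y − 1| < δ implies |(-2y - 14) + 16| < ε.
Since (-2y - 14) + 16 = -2(y − 1), we have |(-2y - 14) + 16| = 2|y − 1|.
Thus it suffices that |y − 1| < ε/2.
Take δ = ε/2. If 0 < |y − 1| < δ then |(-2y - 14) + 16| = 2|y − 1| < 2·(ε/2) = ε.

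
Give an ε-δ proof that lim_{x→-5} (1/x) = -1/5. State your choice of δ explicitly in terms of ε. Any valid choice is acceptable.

Fix ε > 0. We seek δ > 0 such that 0 < |x + 5| < δ implies |1/x + 1/5| < ε.
|1/x + 1/5| = |-5 − x|/(5·|x|) = |x + 5|/(5|x|).
Require δ ≤ 5/2 so that |x| > 5 − 5/2 = 5/2, hence 5|x| > 25/2.
Then |1/x + 1/5| < |x + 5|/(25/2), which is < ε when |x + 5| < (25/2)ε.
Take δ = min(5/2, (25/2)ε). Then 0 < |x + 5| < δ gives both |x + 5| < 5/2 and |x + 5| < (25/2)ε, so |1/x + 1/5| < ε.

δ = min(5/2, (25/2)ε)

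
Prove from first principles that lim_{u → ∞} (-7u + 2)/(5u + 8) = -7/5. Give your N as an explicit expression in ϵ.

N = (66/25)/ϵ

Fix ϵ > 0. We seek N > 0 such that u > N implies |(-7u + 2)/(5u + 8) + 7/5| < ϵ.
(-7u + 2)/(5u + 8) + 7/5 = (5(-7u + 2) − (-7)(5u + 8)) / (5(5u + 8)) = 66/(5(5u + 8)).
For u > 0 we have 5u + 8 > 5u, so |(-7u + 2)/(5u + 8) + 7/5| = 66/(5(5u + 8)) < 66/(5·5u) = (66/25)/u.
Thus |(-7u + 2)/(5u + 8) + 7/5| < ϵ whenever u > (66/25)/ϵ.
Take N = (66/25)/ϵ. If u > N then |(-7u + 2)/(5u + 8) + 7/5| < (66/25)/u < ϵ.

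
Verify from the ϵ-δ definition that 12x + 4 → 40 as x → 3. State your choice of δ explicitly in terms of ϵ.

Fix ϵ > 0. We need δ > 0 so that 0 < |x − 3| < δ implies |(12x + 4) − 40| < ϵ.
|(12x + 4) − 40| = |12x - 36| = 12|x − 3|.
Thus it suffices that |x − 3| < ϵ/12.
Take δ = ϵ/12. If 0 < |x − 3| < δ then |(12x + 4) − 40| = 12|x − 3| < 12·(ϵ/12) = ϵ.

δ = ϵ/12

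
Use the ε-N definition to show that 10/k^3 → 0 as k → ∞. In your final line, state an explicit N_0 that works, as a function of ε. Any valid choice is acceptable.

Let ε > 0. For k ≥ 1, |10/k^3 − 0| = 10/k^3.
10/k^3 < ε ⇔ k^3 > 10/ε ⇔ k > (10/ε)^{1/3}.
Take N_0 = (10/ε)^{1/3}. Then k > N_0 implies 10/k^3 < ε.

N_0 = (10/ε)^{1/3}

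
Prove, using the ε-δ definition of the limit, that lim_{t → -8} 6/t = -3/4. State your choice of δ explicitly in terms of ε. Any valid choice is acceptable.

δ = min(4, (16/3)ε)

Fix ε > 0. We seek δ > 0 such that 0 < |t + 8| < δ implies |6/t + 3/4| < ε.
|6/t + 3/4| = 6·|-8 − t|/(8·|t|) = 6|t + 8|/(8|t|).
Restrict δ ≤ 4. Then |t + 8| < 4 gives |t| > 4, so 8|t| > 32.
Then |6/t + 3/4| < 6|t + 8|/32, which is < ε when |t + 8| < (16/3)ε.
Take δ = min(4, (16/3)ε). Then 0 < |t + 8| < δ gives both |t + 8| < 4 and |t + 8| < (16/3)ε, so |6/t + 3/4| < ε.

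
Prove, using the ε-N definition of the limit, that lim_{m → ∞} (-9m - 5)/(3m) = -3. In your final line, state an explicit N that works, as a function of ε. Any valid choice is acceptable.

Let ε > 0 be given. For m ≥ 1, |(-9m - 5)/(3m) + 3| = |-15|/(3(3m)) = 15/(3(3m)).
Since 3m ≥ 3m for m ≥ 1, this is ≤ 15/(3·3m) = (5/3)/m.
So |(-9m - 5)/(3m) + 3| < ε whenever m > (5/3)/ε.
Take N = (5/3)/ε. If m > N then |(-9m - 5)/(3m) + 3| ≤ (5/3)/m < ε.

N = (5/3)/ε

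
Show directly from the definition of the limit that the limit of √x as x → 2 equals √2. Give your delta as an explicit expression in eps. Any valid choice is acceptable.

delta = min(2, √2·eps)

Let eps > 0 be given. We want delta > 0 such that 0 < |x − 2| < delta implies |√x − √2| < eps.
Rationalise: √x − √2 = (x − 2)/(√x + √2), so |√x − √2| = |x − 2|/(√x + √2).
Restrict delta ≤ 2 so that |x − 2| < 2 forces x > 0, and then √x + √2 > √2.
Hence |√x − √2| < |x − 2|/√2, which is < eps once |x − 2| < √2·eps.
Take delta = min(2, √2·eps). If 0 < |x − 2| < delta then x > 0 and |√x − √2| < |x − 2|/√2 < eps.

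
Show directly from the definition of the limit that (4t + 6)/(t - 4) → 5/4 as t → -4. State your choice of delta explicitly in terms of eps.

delta = min(4, (16/11)eps)

Fix eps > 0. We want delta > 0 with 0 < |t + 4| < delta ⇒ |(4t + 6)/(t - 4) − (5/4)| < eps.
Combining over a common denominator, (4t + 6)/(t - 4) − (5/4) = [(4t + 6)·(-8) − (-10)·(t - 4)] / [(-8)·(t - 4)] = -22(t + 4) / ((-8)(t - 4)).
So |(4t + 6)/(t - 4) − (5/4)| = 22|t + 4| / (8·|t − 4|).
Restrict delta ≤ 4. Then |t + 4| < 4 gives |t − 4| = |(t + 4) + (-8)| ≥ 8 − 4 = 4.
Hence |(4t + 6)/(t - 4) − (5/4)| < 22|t + 4|/(8·4) = (11/16)|t + 4|, which is < eps once |t + 4| < (16/11)eps.
Take delta = min(4, (16/11)eps). Then 0 < |t + 4| < delta forces both bounds, so |(4t + 6)/(t - 4) − (5/4)| < eps.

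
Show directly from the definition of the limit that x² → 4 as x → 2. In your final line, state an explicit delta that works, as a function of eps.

delta = min(1, eps/5)

Suppose eps > 0. We seek delta > 0 with 0 < |x − 2| < delta ⇒ |x² − 4| < eps.
Factor: x² − 4 = (x − 2)(x + 2), so |x² − 4| = |x − 2|·|x + 2|.
Restrict delta ≤ 1. Then |x − 2| < 1 gives |x| < 3, so by the triangle inequality |x + 2| ≤ 3 + 2 = 5.
Hence |x² − 4| ≤ 5|x − 2|, which is < eps once |x − 2| < eps/5.
Take delta = min(1, eps/5). If 0 < |x − 2| < delta then both bounds hold and |x² − 4| ≤ 5|x − 2| < 5·(eps/5) = eps.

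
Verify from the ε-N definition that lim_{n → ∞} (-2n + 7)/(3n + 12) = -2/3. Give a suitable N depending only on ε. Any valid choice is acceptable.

N = 5/ε

Fix ε > 0. For n ≥ 1, |(-2n + 7)/(3n + 12) + 2/3| = |45|/(3(3n + 12)) = 45/(3(3n + 12)).
Since 3n + 12 ≥ 3n for n ≥ 1, this is ≤ 45/(3·3n) = 5/n.
So |(-2n + 7)/(3n + 12) + 2/3| < ε whenever n > 5/ε.
Take N = 5/ε. If n > N then |(-2n + 7)/(3n + 12) + 2/3| ≤ 5/n < ε.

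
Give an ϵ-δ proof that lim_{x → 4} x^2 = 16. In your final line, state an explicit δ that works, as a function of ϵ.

δ = min(1, ϵ/9)

Fix ϵ > 0. We seek δ > 0 with 0 < |x − 4| < δ ⇒ |x^2 − 16| < ϵ.
Factor: x^2 − 16 = (x − 4)(x + 4), so |x^2 − 16| = |x − 4|·|x + 4|.
Impose δ ≤ 1 so that |x| < 5; then |x + 4| ≤ 9.
Hence |x^2 − 16| ≤ 9|x − 4|, which is < ϵ once |x − 4| < ϵ/9.
Take δ = min(1, ϵ/9). If 0 < |x − 4| < δ then both bounds hold and |x^2 − 16| ≤ 9|x − 4| < 9·(ϵ/9) = ϵ.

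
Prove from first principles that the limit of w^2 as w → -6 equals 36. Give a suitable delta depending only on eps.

delta = min(1, eps/13)

Fix eps > 0. We seek delta > 0 with 0 < |w + 6| < delta ⇒ |w^2 − 36| < eps.
Factor: w^2 − 36 = (w + 6)(w - 6), so |w^2 − 36| = |w + 6|·|w - 6|.
Impose delta ≤ 1 so that |w| < 7; then |w - 6| ≤ 13.
Hence |w^2 − 36| ≤ 13|w + 6|, which is < eps once |w + 6| < eps/13.
Take delta = min(1, eps/13). If 0 < |w + 6| < delta then both bounds hold and |w^2 − 36| ≤ 13|w + 6| < 13·(eps/13) = eps.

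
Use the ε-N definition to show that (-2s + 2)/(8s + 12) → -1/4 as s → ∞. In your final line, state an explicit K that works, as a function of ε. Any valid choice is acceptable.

K = (5/8)/ε

Let ε > 0. We seek K > 0 such that s > K implies |(-2s + 2)/(8s + 12) + 1/4| < ε.
(-2s + 2)/(8s + 12) + 1/4 = (8(-2s + 2) − (-2)(8s + 12)) / (8(8s + 12)) = 40/(8(8s + 12)).
For s > 0 we have 8s + 12 > 8s, so |(-2s + 2)/(8s + 12) + 1/4| = 40/(8(8s + 12)) < 40/(8·8s) = (5/8)/s.
Thus |(-2s + 2)/(8s + 12) + 1/4| < ε whenever s > (5/8)/ε.
Take K = (5/8)/ε. If s > K then |(-2s + 2)/(8s + 12) + 1/4| < (5/8)/s < ε.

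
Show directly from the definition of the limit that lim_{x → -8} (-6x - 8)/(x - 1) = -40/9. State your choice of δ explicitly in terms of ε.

Let ε > 0 be given. We want δ > 0 with 0 < |x + 8| < δ ⇒ |(-6x - 8)/(x - 1) + 40/9| < ε.
Combining over a common denominator, (-6x - 8)/(x - 1) + 40/9 = [(-6x - 8)·(-9) − 40·(x - 1)] / [(-9)·(x - 1)] = 14(x + 8) / ((-9)(x - 1)).
So |(-6x - 8)/(x - 1) + 40/9| = 14|x + 8| / (9·|x − 1|).
Require δ ≤ 9/2, so |x − 1| ≥ |-9| − |x + 8| > 9 − 9/2 = 9/2.
Hence |(-6x - 8)/(x - 1) + 40/9| < 14|x + 8|/(9·(9/2)) = (28/81)|x + 8|, which is < ε once |x + 8| < (81/28)ε.
Take δ = min(9/2, (81/28)ε). Then 0 < |x + 8| < δ forces both bounds, so |(-6x - 8)/(x - 1) + 40/9| < ε.

δ = min(9/2, (81/28)ε)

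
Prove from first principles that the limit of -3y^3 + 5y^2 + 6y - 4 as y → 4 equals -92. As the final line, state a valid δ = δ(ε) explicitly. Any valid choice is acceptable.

Let ε > 0 be given. We want δ > 0 such that 0 < |y − 4| < δ implies |(-3y^3 + 5y^2 + 6y - 4) + 92| < ε.
(-3y^3 + 5y^2 + 6y - 4) + 92 = -3y^3 + 5y^2 + 6y + 88 = (y − 4)(-3y^2 - 7y - 22).
So |(-3y^3 + 5y^2 + 6y - 4) + 92| = |y − 4|·|-3y^2 - 7y - 22|.
Require δ ≤ 1. Then |y − 4| < 1 gives |y| < 5, and by the triangle inequality |-3y^2 - 7y - 22| ≤ 3·5^2 + 7·5 + 22 = 132.
Hence |(-3y^3 + 5y^2 + 6y - 4) + 92| ≤ 132|y − 4| < ε provided |y − 4| < ε/132.
Take δ = min(1, ε/132). Then 0 < |y − 4| < δ gives both |y − 4| < 1 and |y − 4| < ε/132, so |(-3y^3 + 5y^2 + 6y - 4) + 92| < ε.

δ = min(1, ε/132)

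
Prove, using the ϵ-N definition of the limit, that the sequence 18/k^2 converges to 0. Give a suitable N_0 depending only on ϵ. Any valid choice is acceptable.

N_0 = (18/ϵ)^{1/2}

Let ϵ > 0 be given. For k ≥ 1, |18/k^2 − 0| = 18/k^2.
18/k^2 < ϵ ⇔ k^2 > 18/ϵ ⇔ k > (18/ϵ)^{1/2}.
Take N_0 = (18/ϵ)^{1/2}. Then k > N_0 implies 18/k^2 < ϵ.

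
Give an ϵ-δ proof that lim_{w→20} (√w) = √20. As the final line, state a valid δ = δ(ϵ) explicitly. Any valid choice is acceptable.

Let ϵ > 0. We want δ > 0 such that 0 < |w − 20| < δ implies |√w − √20| < ϵ.
Multiplying by the conjugate, |√w − √20| = |w − 20|/(√w + √20).
Restrict δ ≤ 20 so that |w − 20| < 20 forces w > 0, and then √w + √20 > √20.
Hence |√w − √20| < |w − 20|/√20, which is < ϵ once |w − 20| < √20·ϵ.
Take δ = min(20, √20·ϵ). If 0 < |w − 20| < δ then w > 0 and |√w − √20| < |w − 20|/√20 < ϵ.

δ = min(20, √20·ϵ)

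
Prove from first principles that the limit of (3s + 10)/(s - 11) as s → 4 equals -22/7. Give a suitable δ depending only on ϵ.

Suppose ϵ > 0. We want δ > 0 with 0 < |s − 4| < δ ⇒ |(3s + 10)/(s - 11) + 22/7| < ϵ.
Combining over a common denominator, (3s + 10)/(s - 11) + 22/7 = [(3s + 10)·(-7) − 22·(s - 11)] / [(-7)·(s - 11)] = -43(s − 4) / ((-7)(s - 11)).
So |(3s + 10)/(s - 11) + 22/7| = 43|s − 4| / (7·|s − 11|).
Require δ ≤ 7/2, so |s − 11| ≥ |-7| − |s − 4| > 7 − 7/2 = 7/2.
Hence |(3s + 10)/(s - 11) + 22/7| < 43|s − 4|/(7·(7/2)) = (86/49)|s − 4|, which is < ϵ once |s − 4| < (49/86)ϵ.
Take δ = min(7/2, (49/86)ϵ). Then 0 < |s − 4| < δ forces both bounds, so |(3s + 10)/(s - 11) + 22/7| < ϵ.

δ = min(7/2, (49/86)ϵ)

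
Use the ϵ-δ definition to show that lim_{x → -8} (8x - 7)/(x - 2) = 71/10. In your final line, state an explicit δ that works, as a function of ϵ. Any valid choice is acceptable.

Let ϵ > 0 be given. We want δ > 0 with 0 < |x + 8| < δ ⇒ |(8x - 7)/(x - 2) − (71/10)| < ϵ.
Combining over a common denominator, (8x - 7)/(x - 2) − (71/10) = [(8x - 7)·(-10) − (-71)·(x - 2)] / [(-10)·(x - 2)] = -9(x + 8) / ((-10)(x - 2)).
So |(8x - 7)/(x - 2) − (71/10)| = 9|x + 8| / (10·|x − 2|).
Require δ ≤ 5, so |x − 2| ≥ |-10| − |x + 8| > 10 − 5 = 5.
Hence |(8x - 7)/(x - 2) − (71/10)| < 9|x + 8|/(10·5) = (9/50)|x + 8|, which is < ϵ once |x + 8| < (50/9)ϵ.
Take δ = min(5, (50/9)ϵ). Then 0 < |x + 8| < δ forces both bounds, so |(8x - 7)/(x - 2) − (71/10)| < ϵ.

δ = min(5, (50/9)ϵ)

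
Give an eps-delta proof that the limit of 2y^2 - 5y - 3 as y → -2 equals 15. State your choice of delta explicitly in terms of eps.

Let eps > 0. We want delta > 0 such that 0 < |y + 2| < delta implies |(2y^2 - 5y - 3) − 15| < eps.
(2y^2 - 5y - 3) − 15 = 2y^2 - 5y - 18 = (y + 2)(2y - 9).
So |(2y^2 - 5y - 3) − 15| = |y + 2|·|2y - 9|.
Assume first that |y + 2| < 1, so |y| < 3. Then |2y - 9| ≤ 2·3 + 9 = 15.
Hence |(2y^2 - 5y - 3) − 15| ≤ 15|y + 2| < eps provided |y + 2| < eps/15.
Choosing delta = min(1, eps/15) ensures both conditions, hence |(2y^2 - 5y - 3) − 15| < eps.

delta = min(1, eps/15)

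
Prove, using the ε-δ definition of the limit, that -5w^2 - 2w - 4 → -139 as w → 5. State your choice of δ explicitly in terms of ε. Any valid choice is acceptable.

δ = min(1, ε/57)

Suppose ε > 0. We want δ > 0 such that 0 < |w − 5| < δ implies |(-5w^2 - 2w - 4) + 139| < ε.
(-5w^2 - 2w - 4) + 139 = -5w^2 - 2w + 135 = (w − 5)(-5w - 27).
So |(-5w^2 - 2w - 4) + 139| = |w − 5|·|-5w - 27|.
Require δ ≤ 1. Then |w − 5| < 1 gives |w| < 6, and by the triangle inequality |-5w - 27| ≤ 5·6 + 27 = 57.
Hence |(-5w^2 - 2w - 4) + 139| ≤ 57|w − 5| < ε provided |w − 5| < ε/57.
Take δ = min(1, ε/57). Then 0 < |w − 5| < δ gives both |w − 5| < 1 and |w − 5| < ε/57, so |(-5w^2 - 2w - 4) + 139| < ε.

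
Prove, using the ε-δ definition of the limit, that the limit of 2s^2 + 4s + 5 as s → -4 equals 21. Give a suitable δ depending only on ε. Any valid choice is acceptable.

Let ε > 0. We want δ > 0 such that 0 < |s + 4| < δ implies |(2s^2 + 4s + 5) − 21| < ε.
(2s^2 + 4s + 5) − 21 = 2s^2 + 4s - 16 = (s + 4)(2s - 4).
So |(2s^2 + 4s + 5) − 21| = |s + 4|·|2s - 4|.
Require δ ≤ 1. Then |s + 4| < 1 gives |s| < 5, and by the triangle inequality |2s - 4| ≤ 2·5 + 4 = 14.
Hence |(2s^2 + 4s + 5) − 21| ≤ 14|s + 4| < ε provided |s + 4| < ε/14.
Choosing δ = min(1, ε/14) ensures both conditions, hence |(2s^2 + 4s + 5) − 21| < ε.

δ = min(1, ε/14)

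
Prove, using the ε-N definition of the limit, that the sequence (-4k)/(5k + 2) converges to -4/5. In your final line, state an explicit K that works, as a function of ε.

K = (8/25)/ε

Let ε > 0 be given. For k ≥ 1, |(-4k)/(5k + 2) + 4/5| = |8|/(5(5k + 2)) = 8/(5(5k + 2)).
Since 5k + 2 ≥ 5k for k ≥ 1, this is ≤ 8/(5·5k) = (8/25)/k.
So |(-4k)/(5k + 2) + 4/5| < ε whenever k > (8/25)/ε.
Take K = (8/25)/ε. If k > K then |(-4k)/(5k + 2) + 4/5| ≤ (8/25)/k < ε.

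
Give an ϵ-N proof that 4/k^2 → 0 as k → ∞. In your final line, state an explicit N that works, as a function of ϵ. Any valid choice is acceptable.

N = (4/ϵ)^{1/2}

Let ϵ > 0 be given. For k ≥ 1, |4/k^2 − 0| = 4/k^2.
4/k^2 < ϵ ⇔ k^2 > 4/ϵ ⇔ k > (4/ϵ)^{1/2}.
Take N = (4/ϵ)^{1/2}. Then k > N implies 4/k^2 < ϵ.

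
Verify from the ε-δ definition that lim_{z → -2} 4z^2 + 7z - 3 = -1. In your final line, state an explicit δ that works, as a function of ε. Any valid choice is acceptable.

Let ε > 0. We want δ > 0 such that 0 < |z + 2| < δ implies |(4z^2 + 7z - 3) + 1| < ε.
(4z^2 + 7z - 3) + 1 = 4z^2 + 7z - 2 = (z + 2)(4z - 1).
So |(4z^2 + 7z - 3) + 1| = |z + 2|·|4z - 1|.
Require δ ≤ 2. Then |z + 2| < 2 gives |z| < 4, and by the triangle inequality |4z - 1| ≤ 4·4 + 1 = 17.
Hence |(4z^2 + 7z - 3) + 1| ≤ 17|z + 2| < ε provided |z + 2| < ε/17.
Choosing δ = min(2, ε/17) ensures both conditions, hence |(4z^2 + 7z - 3) + 1| < ε.

δ = min(2, ε/17)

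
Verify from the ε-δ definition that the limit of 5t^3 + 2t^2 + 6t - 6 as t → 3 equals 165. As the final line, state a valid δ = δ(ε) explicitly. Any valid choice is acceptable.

Let ε > 0. We want δ > 0 such that 0 < |t − 3| < δ implies |(5t^3 + 2t^2 + 6t - 6) − 165| < ε.
(5t^3 + 2t^2 + 6t - 6) − 165 = 5t^3 + 2t^2 + 6t - 171 = (t − 3)(5t^2 + 17t + 57).
So |(5t^3 + 2t^2 + 6t - 6) − 165| = |t − 3|·|5t^2 + 17t + 57|.
Require δ ≤ 1. Then |t − 3| < 1 gives |t| < 4, and by the triangle inequality |5t^2 + 17t + 57| ≤ 5·4^2 + 17·4 + 57 = 205.
Hence |(5t^3 + 2t^2 + 6t - 6) − 165| ≤ 205|t − 3| < ε provided |t − 3| < ε/205.
Take δ = min(1, ε/205). Then 0 < |t − 3| < δ gives both |t − 3| < 1 and |t − 3| < ε/205, so |(5t^3 + 2t^2 + 6t - 6) − 165| < ε.

δ = min(1, ε/205)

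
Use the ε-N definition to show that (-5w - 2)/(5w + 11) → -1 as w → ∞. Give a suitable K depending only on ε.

K = (9/5)/ε

Let ε > 0. We seek K > 0 such that w > K implies |(-5w - 2)/(5w + 11) + 1| < ε.
(-5w - 2)/(5w + 11) + 1 = (5(-5w - 2) − (-5)(5w + 11)) / (5(5w + 11)) = 45/(5(5w + 11)).
For w > 0 we have 5w + 11 > 5w, so |(-5w - 2)/(5w + 11) + 1| = 45/(5(5w + 11)) < 45/(5·5w) = (9/5)/w.
Thus |(-5w - 2)/(5w + 11) + 1| < ε whenever w > (9/5)/ε.
Take K = (9/5)/ε. If w > K then |(-5w - 2)/(5w + 11) + 1| < (9/5)/w < ε.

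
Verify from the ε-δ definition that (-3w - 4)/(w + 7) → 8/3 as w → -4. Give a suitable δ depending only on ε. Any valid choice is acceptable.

δ = min(3/2, (9/34)ε)

Let ε > 0. We want δ > 0 with 0 < |w + 4| < δ ⇒ |(-3w - 4)/(w + 7) − (8/3)| < ε.
Combining over a common denominator, (-3w - 4)/(w + 7) − (8/3) = [(-3w - 4)·3 − 8·(w + 7)] / [3·(w + 7)] = -17(w + 4) / (3(w + 7)).
So |(-3w - 4)/(w + 7) − (8/3)| = 17|w + 4| / (3·|w + 7|).
Require δ ≤ 3/2, so |w + 7| ≥ |3| − |w + 4| > 3 − 3/2 = 3/2.
Hence |(-3w - 4)/(w + 7) − (8/3)| < 17|w + 4|/(3·(3/2)) = (34/9)|w + 4|, which is < ε once |w + 4| < (9/34)ε.
Take δ = min(3/2, (9/34)ε). Then 0 < |w + 4| < δ forces both bounds, so |(-3w - 4)/(w + 7) − (8/3)| < ε.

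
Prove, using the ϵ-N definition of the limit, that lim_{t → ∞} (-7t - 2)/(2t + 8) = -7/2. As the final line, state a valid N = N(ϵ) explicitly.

Suppose ϵ > 0. We seek N > 0 such that t > N implies |(-7t - 2)/(2t + 8) + 7/2| < ϵ.
(-7t - 2)/(2t + 8) + 7/2 = (2(-7t - 2) − (-7)(2t + 8)) / (2(2t + 8)) = 52/(2(2t + 8)).
For t > 0 we have 2t + 8 > 2t, so |(-7t - 2)/(2t + 8) + 7/2| = 52/(2(2t + 8)) < 52/(2·2t) = 13/t.
Thus |(-7t - 2)/(2t + 8) + 7/2| < ϵ whenever t > 13/ϵ.
Take N = 13/ϵ. If t > N then |(-7t - 2)/(2t + 8) + 7/2| < 13/t < ϵ.

N = 13/ϵ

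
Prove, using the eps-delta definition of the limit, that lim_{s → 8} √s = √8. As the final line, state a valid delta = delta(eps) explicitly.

Suppose eps > 0. We want delta > 0 such that 0 < |s − 8| < delta implies |√s − √8| < eps.
Rationalise: √s − √8 = (s − 8)/(√s + √8), so |√s − √8| = |s − 8|/(√s + √8).
Restrict delta ≤ 8 so that |s − 8| < 8 forces s > 0, and then √s + √8 > √8.
Hence |√s − √8| < |s − 8|/√8, which is < eps once |s − 8| < √8·eps.
Take delta = min(8, √8·eps). If 0 < |s − 8| < delta then s > 0 and |√s − √8| < |s − 8|/√8 < eps.

delta = min(8, √8·eps)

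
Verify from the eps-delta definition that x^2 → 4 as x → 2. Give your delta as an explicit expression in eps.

delta = min(1, eps/5)

Let eps > 0 be given. We seek delta > 0 with 0 < |x − 2| < delta ⇒ |x^2 − 4| < eps.
Factor: x^2 − 4 = (x − 2)(x + 2), so |x^2 − 4| = |x − 2|·|x + 2|.
Restrict delta ≤ 1. Then |x − 2| < 1 gives |x| < 3, so by the triangle inequality |x + 2| ≤ 3 + 2 = 5.
Hence |x^2 − 4| ≤ 5|x − 2|, which is < eps once |x − 2| < eps/5.
Take delta = min(1, eps/5). If 0 < |x − 2| < delta then both bounds hold and |x^2 − 4| ≤ 5|x − 2| < 5·(eps/5) = eps.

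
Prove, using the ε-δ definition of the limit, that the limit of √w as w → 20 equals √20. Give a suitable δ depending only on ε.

δ = min(20, √20·ε)

Let ε > 0 be given. We want δ > 0 such that 0 < |w − 20| < δ implies |√w − √20| < ε.
Multiplying by the conjugate, |√w − √20| = |w − 20|/(√w + √20).
Restrict δ ≤ 20 so that |w − 20| < 20 forces w > 0, and then √w + √20 > √20.
Hence |√w − √20| < |w − 20|/√20, which is < ε once |w − 20| < √20·ε.
Take δ = min(20, √20·ε). If 0 < |w − 20| < δ then w > 0 and |√w − √20| < |w − 20|/√20 < ε.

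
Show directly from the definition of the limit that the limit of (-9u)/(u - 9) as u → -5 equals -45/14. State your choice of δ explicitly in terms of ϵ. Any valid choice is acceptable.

δ = min(7, (98/81)ϵ)

Let ϵ > 0 be given. We want δ > 0 with 0 < |u + 5| < δ ⇒ |(-9u)/(u - 9) + 45/14| < ϵ.
Combining over a common denominator, (-9u)/(u - 9) + 45/14 = [(-9u)·(-14) − 45·(u - 9)] / [(-14)·(u - 9)] = 81(u + 5) / ((-14)(u - 9)).
So |(-9u)/(u - 9) + 45/14| = 81|u + 5| / (14·|u − 9|).
Restrict δ ≤ 7. Then |u + 5| < 7 gives |u − 9| = |(u + 5) + (-14)| ≥ 14 − 7 = 7.
Hence |(-9u)/(u - 9) + 45/14| < 81|u + 5|/(14·7) = (81/98)|u + 5|, which is < ϵ once |u + 5| < (98/81)ϵ.
Take δ = min(7, (98/81)ϵ). Then 0 < |u + 5| < δ forces both bounds, so |(-9u)/(u - 9) + 45/14| < ϵ.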